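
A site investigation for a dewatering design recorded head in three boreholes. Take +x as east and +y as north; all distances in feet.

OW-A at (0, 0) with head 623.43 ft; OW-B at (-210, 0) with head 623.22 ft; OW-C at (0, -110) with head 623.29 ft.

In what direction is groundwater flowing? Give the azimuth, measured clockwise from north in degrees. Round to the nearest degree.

218°

∂h/∂x = (623.22 − 623.43) / (-210 − 0) = +0.0010000
∂h/∂y = (623.29 − 623.43) / (-110 − 0) = +0.001273
Flow direction (−∇h) has components (-0.0010000 E, -0.001273 N).
Azimuth = atan2(E, N) = atan2(-0.0010000, -0.001273) = 218.2° ≈ 218°.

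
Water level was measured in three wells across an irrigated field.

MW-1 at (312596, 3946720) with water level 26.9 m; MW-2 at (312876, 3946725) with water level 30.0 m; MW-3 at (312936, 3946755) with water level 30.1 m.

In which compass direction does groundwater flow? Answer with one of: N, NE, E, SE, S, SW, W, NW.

Taking MW-1 as reference: MW-2−MW-1 = (280, 5, +3.1); MW-3−MW-1 = (340, 35, +3.2).
Determinant of the coordinate differences = 280·35 − 340·5 = 8100.
∂h/∂x = [(+3.1)·35 − (+3.2)·5] / 8100 = +0.01142
∂h/∂y = [280·(+3.2) − 340·(+3.1)] / 8100 = -0.01951
Flow = −∇h = (-0.01142 east, +0.01951 north), which points northwest.

NW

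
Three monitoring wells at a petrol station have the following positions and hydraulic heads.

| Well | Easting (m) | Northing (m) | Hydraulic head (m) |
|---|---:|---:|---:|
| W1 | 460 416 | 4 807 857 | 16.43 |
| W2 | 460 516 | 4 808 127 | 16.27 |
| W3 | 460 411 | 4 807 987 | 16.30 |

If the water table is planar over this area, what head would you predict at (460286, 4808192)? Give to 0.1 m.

With h = a·x + b·y + c and W1 as origin, the differences give:
  100·a + 270·b = -0.16
  (-5)·a + 130·b = -0.13
Eliminate b (×130 and ×270, subtract): 14350·a = 14.300 → a = ∂h/∂x = +0.0009965
Back-substitute: b = ∂h/∂y = -0.0009617.
h(460286, 4808192) = 16.43 + (+0.0009965)·(-130) + (-0.0009617)·(335) = 16.43 -0.130 -0.322 = 15.978 m.

16.0 m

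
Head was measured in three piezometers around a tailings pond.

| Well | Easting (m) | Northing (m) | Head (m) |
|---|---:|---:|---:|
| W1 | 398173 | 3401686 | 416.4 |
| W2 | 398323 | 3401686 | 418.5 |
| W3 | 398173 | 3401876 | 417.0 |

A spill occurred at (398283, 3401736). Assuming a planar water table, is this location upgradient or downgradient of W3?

∂h/∂x = (418.5 − 416.4) / (398323 − 398173) = +0.01400
∂h/∂y = (417.0 − 416.4) / (3401876 − 3401686) = +0.003158
Head at (398283, 3401736) = 416.4 + (+0.01400)·(110) + (+0.003158)·(50) = 418.10 m.
That is higher than the 417.0 m at W3, so the point is upgradient.

upgradient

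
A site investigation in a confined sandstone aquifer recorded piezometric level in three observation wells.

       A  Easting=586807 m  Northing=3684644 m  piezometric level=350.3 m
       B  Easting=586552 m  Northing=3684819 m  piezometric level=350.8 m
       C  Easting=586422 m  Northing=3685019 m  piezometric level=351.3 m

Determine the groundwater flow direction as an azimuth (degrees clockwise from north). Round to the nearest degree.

With h = a·x + b·y + c and A as origin, the differences give:
  (-255)·a + 175·b = +0.5
  (-385)·a + 375·b = +1.0
Eliminate b (×375 and ×175, subtract): -28250·a = 12.50 → a = ∂h/∂x = -0.0004425
Back-substitute: b = ∂h/∂y = +0.002212.
Flow direction (−∇h) has components (+0.0004425 E, -0.002212 N).
Azimuth = atan2(E, N) = atan2(+0.0004425, -0.002212) = 168.7° ≈ 169°.

169°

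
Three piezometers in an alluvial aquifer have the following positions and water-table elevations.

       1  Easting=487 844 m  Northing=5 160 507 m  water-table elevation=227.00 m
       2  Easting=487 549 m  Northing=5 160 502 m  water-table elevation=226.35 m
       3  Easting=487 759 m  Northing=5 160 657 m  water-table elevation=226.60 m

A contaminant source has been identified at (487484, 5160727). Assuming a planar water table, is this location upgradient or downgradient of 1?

downgradient

Three-point gradient (reference 1): Δ to 2 = (-295, -5, -0.65), Δ to 3 = (-85, 150, -0.40).
∂h/∂x = +0.002227, ∂h/∂y = -0.001405 (det = -44675).
Head at (487484, 5160727) = 227.00 + (+0.002227)·(-360) + (-0.001405)·(220) = 225.89 m.
That is lower than the 227.00 m at 1, so the point is downgradient.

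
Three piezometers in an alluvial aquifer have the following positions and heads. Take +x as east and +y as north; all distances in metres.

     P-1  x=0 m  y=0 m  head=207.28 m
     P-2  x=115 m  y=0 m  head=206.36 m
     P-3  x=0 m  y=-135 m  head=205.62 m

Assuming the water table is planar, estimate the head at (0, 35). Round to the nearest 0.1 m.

207.7 m

∂h/∂x = (206.36 − 207.28) / (115 − 0) = -0.008000
∂h/∂y = (205.62 − 207.28) / (-135 − 0) = +0.01230
h(0, 35) = 207.28 + (-0.008000)·(0) + (+0.01230)·(35) = 207.28 -0.000 +0.430 = 207.710 m.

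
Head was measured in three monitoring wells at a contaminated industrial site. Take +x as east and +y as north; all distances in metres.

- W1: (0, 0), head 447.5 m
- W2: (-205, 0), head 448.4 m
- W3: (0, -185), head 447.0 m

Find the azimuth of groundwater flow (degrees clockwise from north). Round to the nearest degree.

∂h/∂x = (448.4 − 447.5) / (-205 − 0) = -0.004390
∂h/∂y = (447.0 − 447.5) / (-185 − 0) = +0.002703
Flow direction (−∇h) has components (+0.004390 E, -0.002703 N).
Azimuth = atan2(E, N) = atan2(+0.004390, -0.002703) = 121.6° ≈ 122°.

122°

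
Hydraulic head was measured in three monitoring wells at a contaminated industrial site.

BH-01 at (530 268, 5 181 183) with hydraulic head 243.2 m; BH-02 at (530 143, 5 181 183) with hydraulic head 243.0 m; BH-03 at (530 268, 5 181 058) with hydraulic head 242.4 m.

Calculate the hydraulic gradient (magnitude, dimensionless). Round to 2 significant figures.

∂h/∂x = (243.0 − 243.2) / (530143 − 530268) = +0.001600
∂h/∂y = (242.4 − 243.2) / (5181058 − 5181183) = +0.006400
|∇h| = √(0.001600² + 0.006400²) = 0.006597

0.0066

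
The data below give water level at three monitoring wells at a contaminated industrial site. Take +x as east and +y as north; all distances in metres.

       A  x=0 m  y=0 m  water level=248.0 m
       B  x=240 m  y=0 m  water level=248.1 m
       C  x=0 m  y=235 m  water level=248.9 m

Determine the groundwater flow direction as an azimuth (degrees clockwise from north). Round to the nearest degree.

186°

∂h/∂x = (248.1 − 248.0) / (240 − 0) = +0.0004167
∂h/∂y = (248.9 − 248.0) / (235 − 0) = +0.003830
Flow direction (−∇h) has components (-0.0004167 E, -0.003830 N).
Azimuth = atan2(E, N) = atan2(-0.0004167, -0.003830) = 186.2° ≈ 186°.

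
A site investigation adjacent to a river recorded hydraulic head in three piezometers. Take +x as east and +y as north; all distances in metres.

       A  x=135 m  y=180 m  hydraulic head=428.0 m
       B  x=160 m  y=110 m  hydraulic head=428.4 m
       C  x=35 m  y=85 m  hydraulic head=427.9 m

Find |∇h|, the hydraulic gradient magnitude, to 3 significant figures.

0.00625

With h = a·x + b·y + c and A as origin, the differences give:
  25·a + (-70)·b = +0.4
  (-100)·a + (-95)·b = -0.1
Eliminate b (×(-95) and ×(-70), subtract): -9375·a = -45.00 → a = ∂h/∂x = +0.004800
Back-substitute: b = ∂h/∂y = -0.004000.
|∇h| = √(0.004800² + -0.004000²) = 0.006248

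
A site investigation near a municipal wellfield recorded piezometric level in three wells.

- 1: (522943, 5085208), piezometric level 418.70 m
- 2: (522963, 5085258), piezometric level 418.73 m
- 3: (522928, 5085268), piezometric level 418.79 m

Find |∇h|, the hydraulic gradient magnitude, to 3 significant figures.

0.00180

Taking 1 as reference: 2−1 = (20, 50, +0.03); 3−1 = (-15, 60, +0.09).
Determinant of the coordinate differences = 20·60 − (-15)·50 = 1950.
∂h/∂x = [(+0.03)·60 − (+0.09)·50] / 1950 = -0.001385
∂h/∂y = [20·(+0.09) − (-15)·(+0.03)] / 1950 = +0.001154
|∇h| = √(-0.001385² + 0.001154²) = 0.001803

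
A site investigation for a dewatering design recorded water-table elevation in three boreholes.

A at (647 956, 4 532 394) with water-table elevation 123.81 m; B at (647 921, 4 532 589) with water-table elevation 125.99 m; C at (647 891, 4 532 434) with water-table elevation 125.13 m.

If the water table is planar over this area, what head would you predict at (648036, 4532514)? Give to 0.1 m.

123.6 m

Taking A as reference: B−A = (-35, 195, +2.18); C−A = (-65, 40, +1.32).
Solve a·Δx + b·Δy = Δh: det = (-35)·40 − (-65)·195 = 11275.
∂h/∂x = [(+2.18)·40 − (+1.32)·195] / 11275 = -0.01510
∂h/∂y = [(-35)·(+1.32) − (-65)·(+2.18)] / 11275 = +0.008470
h(648036, 4532514) = 123.81 + (-0.01510)·(80) + (+0.008470)·(120) = 123.81 -1.208 +1.016 = 123.619 m.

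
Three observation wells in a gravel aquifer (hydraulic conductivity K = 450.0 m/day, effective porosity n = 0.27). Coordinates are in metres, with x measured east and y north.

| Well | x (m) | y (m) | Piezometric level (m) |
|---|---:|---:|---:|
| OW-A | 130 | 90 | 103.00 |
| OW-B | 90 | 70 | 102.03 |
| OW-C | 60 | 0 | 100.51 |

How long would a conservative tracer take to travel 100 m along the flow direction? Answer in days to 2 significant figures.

2.7 days

Taking OW-A as reference: OW-B−OW-A = (-40, -20, -0.97); OW-C−OW-A = (-70, -90, -2.49).
Determinant of the coordinate differences = (-40)·(-90) − (-70)·(-20) = 2200.
∂h/∂x = [(-0.97)·(-90) − (-2.49)·(-20)] / 2200 = +0.01705
∂h/∂y = [(-40)·(-2.49) − (-70)·(-0.97)] / 2200 = +0.01441
|∇h| = √(0.01705² + 0.01441²) = 0.02232
Seepage velocity v = K·i/n = 450.0 × 0.02232 / 0.27 = 37.2 m/day.
t = 100 / 37.2 = 2.688 days.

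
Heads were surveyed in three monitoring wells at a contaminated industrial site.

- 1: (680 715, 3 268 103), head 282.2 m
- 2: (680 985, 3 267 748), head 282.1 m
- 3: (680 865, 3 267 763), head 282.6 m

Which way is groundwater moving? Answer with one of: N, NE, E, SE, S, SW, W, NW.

NE

Taking 1 as reference: 2−1 = (270, -355, -0.1); 3−1 = (150, -340, +0.4).
Determinant of the coordinate differences = 270·(-340) − 150·(-355) = -38550.
∂h/∂x = [(-0.1)·(-340) − (+0.4)·(-355)] / -38550 = -0.004565
∂h/∂y = [270·(+0.4) − 150·(-0.1)] / -38550 = -0.003191
Flow = −∇h = (+0.004565 east, +0.003191 north), which points northeast.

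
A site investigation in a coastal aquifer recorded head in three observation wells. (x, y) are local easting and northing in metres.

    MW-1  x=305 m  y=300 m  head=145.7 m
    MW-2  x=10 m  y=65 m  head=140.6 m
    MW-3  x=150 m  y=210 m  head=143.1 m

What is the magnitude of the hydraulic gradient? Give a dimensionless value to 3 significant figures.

Differences from MW-1: to MW-2 (Δx, Δy, Δh) = (-295, -235, -5.1); to MW-3 = (-155, -90, -2.6).
Solve a·Δx + b·Δy = Δh: det = (-295)·(-90) − (-155)·(-235) = -9875.
∂h/∂x = [(-5.1)·(-90) − (-2.6)·(-235)] / -9875 = +0.01539
∂h/∂y = [(-295)·(-2.6) − (-155)·(-5.1)] / -9875 = +0.002380
|∇h| = √(0.01539² + 0.002380²) = 0.01557

0.0156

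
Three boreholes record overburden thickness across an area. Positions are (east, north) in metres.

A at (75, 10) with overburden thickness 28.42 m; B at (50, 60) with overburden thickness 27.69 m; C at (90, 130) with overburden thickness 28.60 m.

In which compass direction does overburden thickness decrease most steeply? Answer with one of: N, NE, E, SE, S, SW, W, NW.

W

Differences from A: to B (Δx, Δy, Δh) = (-25, 50, -0.73); to C = (15, 120, +0.18).
Solve a·Δx + b·Δy = Δd: det = (-25)·120 − 15·50 = -3750.
∂d/∂x = [(-0.73)·120 − (+0.18)·50] / -3750 = +0.02576
∂d/∂y = [(-25)·(+0.18) − 15·(-0.73)] / -3750 = -0.001720
Steepest decrease is along −∇f = (-0.02576 E, +0.001720 N) → west.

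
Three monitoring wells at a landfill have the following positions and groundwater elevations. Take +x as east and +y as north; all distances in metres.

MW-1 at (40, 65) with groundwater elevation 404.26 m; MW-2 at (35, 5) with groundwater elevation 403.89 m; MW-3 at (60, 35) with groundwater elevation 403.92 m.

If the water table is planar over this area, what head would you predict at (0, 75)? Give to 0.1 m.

Three-point gradient (reference MW-1): Δ to MW-2 = (-5, -60, -0.37), Δ to MW-3 = (20, -30, -0.34).
∂h/∂x = -0.006889, ∂h/∂y = +0.006741 (det = 1350).
h(0, 75) = 404.26 + (-0.006889)·(-40) + (+0.006741)·(10) = 404.26 +0.276 +0.067 = 404.603 m.

404.6 m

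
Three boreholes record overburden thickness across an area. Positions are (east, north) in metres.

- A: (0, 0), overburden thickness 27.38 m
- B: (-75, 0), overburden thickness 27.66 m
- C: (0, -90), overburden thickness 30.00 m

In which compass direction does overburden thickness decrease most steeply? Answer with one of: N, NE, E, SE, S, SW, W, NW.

N

∂d/∂x = (27.66 − 27.38) / (-75 − 0) = -0.003733
∂d/∂y = (30.00 − 27.38) / (-90 − 0) = -0.02911
Steepest decrease is along −∇f = (+0.003733 E, +0.02911 N) → north.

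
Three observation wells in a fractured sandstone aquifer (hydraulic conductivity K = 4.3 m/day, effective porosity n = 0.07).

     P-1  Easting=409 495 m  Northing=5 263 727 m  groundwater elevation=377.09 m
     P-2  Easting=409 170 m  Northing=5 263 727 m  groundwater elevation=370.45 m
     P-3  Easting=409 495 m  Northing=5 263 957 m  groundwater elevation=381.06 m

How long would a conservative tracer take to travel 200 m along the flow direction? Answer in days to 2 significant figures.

120 days

∂h/∂x = (370.45 − 377.09) / (409170 − 409495) = +0.02043
∂h/∂y = (381.06 − 377.09) / (5263957 − 5263727) = +0.01726
|∇h| = √(0.02043² + 0.01726²) = 0.02674
Seepage velocity v = K·i/n = 4.3 × 0.02674 / 0.07 = 1.643 m/day.
t = 200 / 1.643 = 121.7 days.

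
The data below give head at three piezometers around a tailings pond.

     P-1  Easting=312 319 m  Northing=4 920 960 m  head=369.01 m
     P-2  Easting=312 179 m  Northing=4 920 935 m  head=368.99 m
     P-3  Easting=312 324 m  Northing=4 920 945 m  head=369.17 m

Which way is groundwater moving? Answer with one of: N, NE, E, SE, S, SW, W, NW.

N

Differences from P-1: to P-2 (Δx, Δy, Δh) = (-140, -25, -0.02); to P-3 = (5, -15, +0.16).
Determinant of the coordinate differences = (-140)·(-15) − 5·(-25) = 2225.
∂h/∂x = [(-0.02)·(-15) − (+0.16)·(-25)] / 2225 = +0.001933
∂h/∂y = [(-140)·(+0.16) − 5·(-0.02)] / 2225 = -0.01002
Flow = −∇h = (-0.001933 east, +0.01002 north), which points north.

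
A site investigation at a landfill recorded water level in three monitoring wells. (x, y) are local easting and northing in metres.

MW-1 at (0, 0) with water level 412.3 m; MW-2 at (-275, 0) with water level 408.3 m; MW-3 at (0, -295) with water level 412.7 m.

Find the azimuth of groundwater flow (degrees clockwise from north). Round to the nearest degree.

275°

∂h/∂x = (408.3 − 412.3) / (-275 − 0) = +0.01455
∂h/∂y = (412.7 − 412.3) / (-295 − 0) = -0.001356
Flow direction (−∇h) has components (-0.01455 E, +0.001356 N).
Azimuth = atan2(E, N) = atan2(-0.01455, +0.001356) = 275.3° ≈ 275°.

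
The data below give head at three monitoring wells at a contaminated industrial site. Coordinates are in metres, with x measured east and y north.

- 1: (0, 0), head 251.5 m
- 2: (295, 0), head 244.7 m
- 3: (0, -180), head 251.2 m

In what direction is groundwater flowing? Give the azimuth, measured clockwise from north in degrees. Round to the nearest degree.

094°

∂h/∂x = (244.7 − 251.5) / (295 − 0) = -0.02305
∂h/∂y = (251.2 − 251.5) / (-180 − 0) = +0.001667
Flow direction (−∇h) has components (+0.02305 E, -0.001667 N).
Azimuth = atan2(E, N) = atan2(+0.02305, -0.001667) = 94.1° ≈ 094°.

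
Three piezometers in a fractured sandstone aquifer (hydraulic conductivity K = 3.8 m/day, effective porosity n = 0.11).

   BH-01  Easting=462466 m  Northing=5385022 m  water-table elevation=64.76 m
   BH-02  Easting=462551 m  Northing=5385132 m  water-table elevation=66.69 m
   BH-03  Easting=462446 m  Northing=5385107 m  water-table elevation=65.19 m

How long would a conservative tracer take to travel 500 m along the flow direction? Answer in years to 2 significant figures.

Taking BH-01 as reference: BH-02−BH-01 = (85, 110, +1.93); BH-03−BH-01 = (-20, 85, +0.43).
Solve a·Δx + b·Δy = Δh: det = 85·85 − (-20)·110 = 9425.
∂h/∂x = [(+1.93)·85 − (+0.43)·110] / 9425 = +0.01239
∂h/∂y = [85·(+0.43) − (-20)·(+1.93)] / 9425 = +0.007973
|∇h| = √(0.01239² + 0.007973²) = 0.01473
Seepage velocity v = K·i/n = 3.8 × 0.01473 / 0.11 = 0.5089 m/day.
t = 500 / 0.5089 = 982.5 days = 2.69 years.

2.7 years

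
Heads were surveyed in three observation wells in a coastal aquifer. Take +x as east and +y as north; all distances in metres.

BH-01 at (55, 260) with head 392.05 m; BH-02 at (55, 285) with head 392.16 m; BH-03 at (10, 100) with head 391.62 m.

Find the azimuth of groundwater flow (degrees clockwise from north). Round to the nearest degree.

With h = a·x + b·y + c and BH-01 as origin, the differences give:
  0·a + 25·b = +0.11
  (-45)·a + (-160)·b = -0.43
Eliminate b (×(-160) and ×25, subtract): 1125·a = -6.850 → a = ∂h/∂x = -0.006089
Back-substitute: b = ∂h/∂y = +0.004400.
Flow direction (−∇h) has components (+0.006089 E, -0.004400 N).
Azimuth = atan2(E, N) = atan2(+0.006089, -0.004400) = 125.9° ≈ 126°.

126°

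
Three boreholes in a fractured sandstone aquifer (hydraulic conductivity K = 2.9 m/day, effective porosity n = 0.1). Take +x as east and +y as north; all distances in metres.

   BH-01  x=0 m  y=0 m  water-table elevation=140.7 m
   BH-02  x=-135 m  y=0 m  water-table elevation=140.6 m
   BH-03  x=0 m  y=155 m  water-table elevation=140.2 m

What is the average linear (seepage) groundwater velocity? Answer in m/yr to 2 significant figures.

∂h/∂x = (140.6 − 140.7) / (-135 − 0) = +0.0007407
∂h/∂y = (140.2 − 140.7) / (155 − 0) = -0.003226
|∇h| = √(0.0007407² + -0.003226²) = 0.00331
Seepage velocity v = K·i/n = 2.9 × 0.00331 / 0.1 = 0.09599 m/day = 35.06 m/yr.

35 m/yr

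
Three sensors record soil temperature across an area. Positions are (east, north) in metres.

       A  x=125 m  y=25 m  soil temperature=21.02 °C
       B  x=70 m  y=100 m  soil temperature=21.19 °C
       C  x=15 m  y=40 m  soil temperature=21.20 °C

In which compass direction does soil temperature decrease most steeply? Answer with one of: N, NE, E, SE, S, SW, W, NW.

With T = a·x + b·y + c and A as origin, the differences give:
  (-55)·a + 75·b = +0.17
  (-110)·a + 15·b = +0.18
Eliminate b (×15 and ×75, subtract): 7425·a = -10.950 → a = ∂T/∂x = -0.001475
Back-substitute: b = ∂T/∂y = +0.001185.
Steepest decrease is along −∇f = (+0.001475 E, -0.001185 N) → southeast.

SE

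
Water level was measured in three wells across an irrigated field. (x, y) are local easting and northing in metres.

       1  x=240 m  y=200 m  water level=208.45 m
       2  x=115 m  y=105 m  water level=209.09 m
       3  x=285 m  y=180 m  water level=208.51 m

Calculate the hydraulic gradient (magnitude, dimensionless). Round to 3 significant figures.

Differences from 1: to 2 (Δx, Δy, Δh) = (-125, -95, +0.64); to 3 = (45, -20, +0.06).
Determinant of the coordinate differences = (-125)·(-20) − 45·(-95) = 6775.
∂h/∂x = [(+0.64)·(-20) − (+0.06)·(-95)] / 6775 = -0.001048
∂h/∂y = [(-125)·(+0.06) − 45·(+0.64)] / 6775 = -0.005358
|∇h| = √(-0.001048² + -0.005358²) = 0.00546

0.00546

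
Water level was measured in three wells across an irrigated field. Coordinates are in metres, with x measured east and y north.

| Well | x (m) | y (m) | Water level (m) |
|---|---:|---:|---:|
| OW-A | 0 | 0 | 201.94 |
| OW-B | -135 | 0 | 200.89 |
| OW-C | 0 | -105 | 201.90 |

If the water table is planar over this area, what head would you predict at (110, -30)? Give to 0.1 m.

∂h/∂x = (200.89 − 201.94) / (-135 − 0) = +0.007778
∂h/∂y = (201.90 − 201.94) / (-105 − 0) = +0.0003810
h(110, -30) = 201.94 + (+0.007778)·(110) + (+0.0003810)·(-30) = 201.94 +0.856 -0.011 = 202.784 m.

202.8 m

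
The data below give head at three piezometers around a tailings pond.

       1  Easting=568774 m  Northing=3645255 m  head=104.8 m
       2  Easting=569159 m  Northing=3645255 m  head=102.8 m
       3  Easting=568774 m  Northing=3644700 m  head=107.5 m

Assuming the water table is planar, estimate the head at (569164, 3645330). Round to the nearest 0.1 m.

∂h/∂x = (102.8 − 104.8) / (569159 − 568774) = -0.005195
∂h/∂y = (107.5 − 104.8) / (3644700 − 3645255) = -0.004865
h(569164, 3645330) = 104.8 + (-0.005195)·(390) + (-0.004865)·(75) = 104.8 -2.026 -0.365 = 102.409 m.

102.4 m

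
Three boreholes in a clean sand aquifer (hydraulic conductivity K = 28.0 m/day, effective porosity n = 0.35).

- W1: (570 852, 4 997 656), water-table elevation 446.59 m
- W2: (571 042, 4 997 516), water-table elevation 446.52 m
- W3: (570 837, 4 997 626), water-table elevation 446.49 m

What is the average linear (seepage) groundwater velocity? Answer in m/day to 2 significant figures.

0.24 m/day

Differences from W1: to W2 (Δx, Δy, Δh) = (190, -140, -0.07); to W3 = (-15, -30, -0.10).
Solve a·Δx + b·Δy = Δh: det = 190·(-30) − (-15)·(-140) = -7800.
∂h/∂x = [(-0.07)·(-30) − (-0.10)·(-140)] / -7800 = +0.001526
∂h/∂y = [190·(-0.10) − (-15)·(-0.07)] / -7800 = +0.002571
|∇h| = √(0.001526² + 0.002571²) = 0.00299
Seepage velocity v = K·i/n = 28.0 × 0.00299 / 0.35 = 0.2392 m/day.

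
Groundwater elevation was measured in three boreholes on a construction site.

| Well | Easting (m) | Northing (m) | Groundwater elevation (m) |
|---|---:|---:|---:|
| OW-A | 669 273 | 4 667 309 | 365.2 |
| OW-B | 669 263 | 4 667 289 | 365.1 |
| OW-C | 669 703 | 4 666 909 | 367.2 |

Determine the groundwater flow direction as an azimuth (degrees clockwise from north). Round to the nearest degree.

With h = a·x + b·y + c and OW-A as origin, the differences give:
  (-10)·a + (-20)·b = -0.1
  430·a + (-400)·b = +2.0
Eliminate b (×(-400) and ×(-20), subtract): 12600·a = 80.00 → a = ∂h/∂x = +0.006349
Back-substitute: b = ∂h/∂y = +0.001825.
Flow direction (−∇h) has components (-0.006349 E, -0.001825 N).
Azimuth = atan2(E, N) = atan2(-0.006349, -0.001825) = 254.0° ≈ 254°.

254°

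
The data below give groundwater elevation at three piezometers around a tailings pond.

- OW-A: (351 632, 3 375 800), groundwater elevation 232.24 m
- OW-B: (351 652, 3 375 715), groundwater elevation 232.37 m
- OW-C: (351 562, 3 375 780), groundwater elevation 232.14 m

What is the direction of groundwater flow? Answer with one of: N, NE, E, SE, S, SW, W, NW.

Differences from OW-A: to OW-B (Δx, Δy, Δh) = (20, -85, +0.13); to OW-C = (-70, -20, -0.10).
Determinant of the coordinate differences = 20·(-20) − (-70)·(-85) = -6350.
∂h/∂x = [(+0.13)·(-20) − (-0.10)·(-85)] / -6350 = +0.001748
∂h/∂y = [20·(-0.10) − (-70)·(+0.13)] / -6350 = -0.001118
Flow = −∇h = (-0.001748 east, +0.001118 north), which points northwest.

NW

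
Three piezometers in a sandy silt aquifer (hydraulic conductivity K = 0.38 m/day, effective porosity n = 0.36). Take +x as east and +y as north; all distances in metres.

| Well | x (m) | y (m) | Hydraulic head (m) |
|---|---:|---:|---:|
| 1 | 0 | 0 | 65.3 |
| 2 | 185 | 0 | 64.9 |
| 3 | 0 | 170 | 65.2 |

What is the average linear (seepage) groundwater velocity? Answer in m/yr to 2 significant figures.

0.86 m/yr

∂h/∂x = (64.9 − 65.3) / (185 − 0) = -0.002162
∂h/∂y = (65.2 − 65.3) / (170 − 0) = -0.0005882
|∇h| = √(-0.002162² + -0.0005882²) = 0.002241
Seepage velocity v = K·i/n = 0.38 × 0.002241 / 0.36 = 0.002365 m/day = 0.8638 m/yr.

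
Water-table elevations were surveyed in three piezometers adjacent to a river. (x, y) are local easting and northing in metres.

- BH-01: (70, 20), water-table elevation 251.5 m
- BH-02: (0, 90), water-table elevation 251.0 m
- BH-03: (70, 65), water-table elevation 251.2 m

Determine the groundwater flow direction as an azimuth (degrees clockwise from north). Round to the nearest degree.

356°

Taking BH-01 as reference: BH-02−BH-01 = (-70, 70, -0.5); BH-03−BH-01 = (0, 45, -0.3).
Solve a·Δx + b·Δy = Δh: det = (-70)·45 − 0·70 = -3150.
∂h/∂x = [(-0.5)·45 − (-0.3)·70] / -3150 = +0.0004762
∂h/∂y = [(-70)·(-0.3) − 0·(-0.5)] / -3150 = -0.006667
Flow direction (−∇h) has components (-0.0004762 E, +0.006667 N).
Azimuth = atan2(E, N) = atan2(-0.0004762, +0.006667) = 355.9° ≈ 356°.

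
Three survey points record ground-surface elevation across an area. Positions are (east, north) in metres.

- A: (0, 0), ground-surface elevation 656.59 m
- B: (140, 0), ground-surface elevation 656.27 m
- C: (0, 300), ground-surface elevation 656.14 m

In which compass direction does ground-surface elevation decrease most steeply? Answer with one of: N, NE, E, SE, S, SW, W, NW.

∂z/∂x = (656.27 − 656.59) / (140 − 0) = -0.002286
∂z/∂y = (656.14 − 656.59) / (300 − 0) = -0.001500
Steepest decrease is along −∇f = (+0.002286 E, +0.001500 N) → northeast.

NE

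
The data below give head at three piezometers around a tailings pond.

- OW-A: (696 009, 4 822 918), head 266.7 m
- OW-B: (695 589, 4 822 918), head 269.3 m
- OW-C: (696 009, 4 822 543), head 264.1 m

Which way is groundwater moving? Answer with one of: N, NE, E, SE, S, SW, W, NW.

∂h/∂x = (269.3 − 266.7) / (695589 − 696009) = -0.006190
∂h/∂y = (264.1 − 266.7) / (4822543 − 4822918) = +0.006933
Flow = −∇h = (+0.006190 east, -0.006933 north), which points southeast.

SE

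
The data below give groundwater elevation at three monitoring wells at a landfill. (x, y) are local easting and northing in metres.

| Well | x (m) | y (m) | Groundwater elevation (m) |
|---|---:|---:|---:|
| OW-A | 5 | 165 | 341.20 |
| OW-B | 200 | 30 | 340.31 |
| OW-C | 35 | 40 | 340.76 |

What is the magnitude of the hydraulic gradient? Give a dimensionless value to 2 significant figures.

With h = a·x + b·y + c and OW-A as origin, the differences give:
  195·a + (-135)·b = -0.89
  30·a + (-125)·b = -0.44
Eliminate b (×(-125) and ×(-135), subtract): -20325·a = 51.850 → a = ∂h/∂x = -0.002551
Back-substitute: b = ∂h/∂y = +0.002908.
|∇h| = √(-0.002551² + 0.002908²) = 0.003868

0.0039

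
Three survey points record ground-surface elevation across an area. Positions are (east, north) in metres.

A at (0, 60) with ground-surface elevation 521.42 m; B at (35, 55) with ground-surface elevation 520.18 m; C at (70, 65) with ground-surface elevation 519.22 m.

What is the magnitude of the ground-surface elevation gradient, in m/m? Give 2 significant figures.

0.038 m/m

Taking A as reference: B−A = (35, -5, -1.24); C−A = (70, 5, -2.20).
Determinant of the coordinate differences = 35·5 − 70·(-5) = 525.
∂z/∂x = [(-1.24)·5 − (-2.20)·(-5)] / 525 = -0.03276
∂z/∂y = [35·(-2.20) − 70·(-1.24)] / 525 = +0.01867
|∇f| = √(-0.03276² + 0.01867²) = 0.03771 m/m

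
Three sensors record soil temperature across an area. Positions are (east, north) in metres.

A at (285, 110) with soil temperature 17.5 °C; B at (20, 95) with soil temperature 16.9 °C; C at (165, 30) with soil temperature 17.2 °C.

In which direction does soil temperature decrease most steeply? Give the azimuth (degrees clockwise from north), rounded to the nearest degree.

260°

With T = a·x + b·y + c and A as origin, the differences give:
  (-265)·a + (-15)·b = -0.6
  (-120)·a + (-80)·b = -0.3
Eliminate b (×(-80) and ×(-15), subtract): 19400·a = 43.50 → a = ∂T/∂x = +0.002242
Back-substitute: b = ∂T/∂y = +0.0003866.
Steepest decrease is along −∇f: components (-0.002242 E, -0.0003866 N).
Azimuth = atan2(-0.002242, -0.0003866) = 260.2° ≈ 260°.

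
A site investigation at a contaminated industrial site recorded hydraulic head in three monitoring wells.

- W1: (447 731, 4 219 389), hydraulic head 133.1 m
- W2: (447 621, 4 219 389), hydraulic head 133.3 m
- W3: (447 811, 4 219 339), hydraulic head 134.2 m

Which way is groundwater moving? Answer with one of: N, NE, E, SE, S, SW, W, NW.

Differences from W1: to W2 (Δx, Δy, Δh) = (-110, 0, +0.2); to W3 = (80, -50, +1.1).
Determinant of the coordinate differences = (-110)·(-50) − 80·0 = 5500.
∂h/∂x = [(+0.2)·(-50) − (+1.1)·0] / 5500 = -0.001818
∂h/∂y = [(-110)·(+1.1) − 80·(+0.2)] / 5500 = -0.02491
Flow = −∇h = (+0.001818 east, +0.02491 north), which points north.

N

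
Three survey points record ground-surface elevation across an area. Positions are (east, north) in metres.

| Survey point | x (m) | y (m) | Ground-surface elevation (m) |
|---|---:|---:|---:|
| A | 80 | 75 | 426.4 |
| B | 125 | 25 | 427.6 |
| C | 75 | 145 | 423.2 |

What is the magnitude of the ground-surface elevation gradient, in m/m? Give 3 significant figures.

Taking A as reference: B−A = (45, -50, +1.2); C−A = (-5, 70, -3.2).
Determinant of the coordinate differences = 45·70 − (-5)·(-50) = 2900.
∂z/∂x = [(+1.2)·70 − (-3.2)·(-50)] / 2900 = -0.02621
∂z/∂y = [45·(-3.2) − (-5)·(+1.2)] / 2900 = -0.04759
|∇f| = √(-0.02621² + -0.04759²) = 0.05433 m/m

0.0543 m/m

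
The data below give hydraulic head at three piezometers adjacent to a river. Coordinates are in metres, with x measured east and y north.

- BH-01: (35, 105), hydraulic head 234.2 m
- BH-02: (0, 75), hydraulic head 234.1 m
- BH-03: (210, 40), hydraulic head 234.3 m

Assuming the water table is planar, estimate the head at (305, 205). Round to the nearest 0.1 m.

234.7 m

Differences from BH-01: to BH-02 (Δx, Δy, Δh) = (-35, -30, -0.1); to BH-03 = (175, -65, +0.1).
Determinant of the coordinate differences = (-35)·(-65) − 175·(-30) = 7525.
∂h/∂x = [(-0.1)·(-65) − (+0.1)·(-30)] / 7525 = +0.001262
∂h/∂y = [(-35)·(+0.1) − 175·(-0.1)] / 7525 = +0.001860
h(305, 205) = 234.2 + (+0.001262)·(270) + (+0.001860)·(100) = 234.2 +0.341 +0.186 = 234.727 m.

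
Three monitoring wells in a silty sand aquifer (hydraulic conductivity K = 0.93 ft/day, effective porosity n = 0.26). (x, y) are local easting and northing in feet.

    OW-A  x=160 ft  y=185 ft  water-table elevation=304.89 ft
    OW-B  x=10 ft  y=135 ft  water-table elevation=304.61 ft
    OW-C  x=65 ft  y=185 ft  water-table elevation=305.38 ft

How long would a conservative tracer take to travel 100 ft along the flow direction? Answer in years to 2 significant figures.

With h = a·x + b·y + c and OW-A as origin, the differences give:
  (-150)·a + (-50)·b = -0.28
  (-95)·a + 0·b = +0.49
Eliminate b (×0 and ×(-50), subtract): -4750·a = 24.500 → a = ∂h/∂x = -0.005158
Back-substitute: b = ∂h/∂y = +0.02107.
|∇h| = √(-0.005158² + 0.02107²) = 0.02169
Seepage velocity v = K·i/n = 0.93 × 0.02169 / 0.26 = 0.07758 ft/day.
t = 100 / 0.07758 = 1289 days = 3.53 years.

3.5 years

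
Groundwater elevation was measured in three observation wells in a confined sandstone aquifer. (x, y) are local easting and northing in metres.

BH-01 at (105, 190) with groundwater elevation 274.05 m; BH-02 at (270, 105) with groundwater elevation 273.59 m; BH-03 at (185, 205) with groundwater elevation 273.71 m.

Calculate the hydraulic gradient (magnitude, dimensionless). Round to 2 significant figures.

0.0044

Differences from BH-01: to BH-02 (Δx, Δy, Δh) = (165, -85, -0.46); to BH-03 = (80, 15, -0.34).
Solve a·Δx + b·Δy = Δh: det = 165·15 − 80·(-85) = 9275.
∂h/∂x = [(-0.46)·15 − (-0.34)·(-85)] / 9275 = -0.003860
∂h/∂y = [165·(-0.34) − 80·(-0.46)] / 9275 = -0.002081
|∇h| = √(-0.003860² + -0.002081²) = 0.004385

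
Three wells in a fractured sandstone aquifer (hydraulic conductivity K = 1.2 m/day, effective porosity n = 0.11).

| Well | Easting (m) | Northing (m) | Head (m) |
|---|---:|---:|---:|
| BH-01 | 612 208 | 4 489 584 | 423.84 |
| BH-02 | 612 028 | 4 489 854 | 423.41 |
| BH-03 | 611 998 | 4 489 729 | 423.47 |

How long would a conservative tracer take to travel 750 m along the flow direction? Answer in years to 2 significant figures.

130 years

With h = a·x + b·y + c and BH-01 as origin, the differences give:
  (-180)·a + 270·b = -0.43
  (-210)·a + 145·b = -0.37
Eliminate b (×145 and ×270, subtract): 30600·a = 37.550 → a = ∂h/∂x = +0.001227
Back-substitute: b = ∂h/∂y = -0.0007745.
|∇h| = √(0.001227² + -0.0007745²) = 0.001451
Seepage velocity v = K·i/n = 1.2 × 0.001451 / 0.11 = 0.01583 m/day.
t = 750 / 0.01583 = 4.738e+04 days = 130 years.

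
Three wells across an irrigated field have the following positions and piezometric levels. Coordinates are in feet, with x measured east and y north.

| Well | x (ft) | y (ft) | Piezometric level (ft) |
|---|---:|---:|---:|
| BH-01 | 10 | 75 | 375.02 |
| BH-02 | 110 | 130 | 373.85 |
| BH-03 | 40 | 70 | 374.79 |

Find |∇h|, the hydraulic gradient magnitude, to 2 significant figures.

0.010

With h = a·x + b·y + c and BH-01 as origin, the differences give:
  100·a + 55·b = -1.17
  30·a + (-5)·b = -0.23
Eliminate b (×(-5) and ×55, subtract): -2150·a = 18.500 → a = ∂h/∂x = -0.008605
Back-substitute: b = ∂h/∂y = -0.005628.
|∇h| = √(-0.008605² + -0.005628²) = 0.01028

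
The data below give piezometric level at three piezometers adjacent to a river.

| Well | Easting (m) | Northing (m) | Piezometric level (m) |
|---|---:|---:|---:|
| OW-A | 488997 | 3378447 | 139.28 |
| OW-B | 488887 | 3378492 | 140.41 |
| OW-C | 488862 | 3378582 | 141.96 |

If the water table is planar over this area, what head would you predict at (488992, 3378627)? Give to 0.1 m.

Taking OW-A as reference: OW-B−OW-A = (-110, 45, +1.13); OW-C−OW-A = (-135, 135, +2.68).
Solve a·Δx + b·Δy = Δh: det = (-110)·135 − (-135)·45 = -8775.
∂h/∂x = [(+1.13)·135 − (+2.68)·45] / -8775 = -0.003641
∂h/∂y = [(-110)·(+2.68) − (-135)·(+1.13)] / -8775 = +0.01621
h(488992, 3378627) = 139.28 + (-0.003641)·(-5) + (+0.01621)·(180) = 139.28 +0.018 +2.918 = 142.216 m.

142.2 m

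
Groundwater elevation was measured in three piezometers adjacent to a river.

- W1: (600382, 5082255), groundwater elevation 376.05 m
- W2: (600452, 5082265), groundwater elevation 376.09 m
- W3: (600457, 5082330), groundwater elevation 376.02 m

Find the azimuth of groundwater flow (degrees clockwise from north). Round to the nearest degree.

With h = a·x + b·y + c and W1 as origin, the differences give:
  70·a + 10·b = +0.04
  75·a + 75·b = -0.03
Eliminate b (×75 and ×10, subtract): 4500·a = 3.300 → a = ∂h/∂x = +0.0007333
Back-substitute: b = ∂h/∂y = -0.001133.
Flow direction (−∇h) has components (-0.0007333 E, +0.001133 N).
Azimuth = atan2(E, N) = atan2(-0.0007333, +0.001133) = 327.1° ≈ 327°.

327°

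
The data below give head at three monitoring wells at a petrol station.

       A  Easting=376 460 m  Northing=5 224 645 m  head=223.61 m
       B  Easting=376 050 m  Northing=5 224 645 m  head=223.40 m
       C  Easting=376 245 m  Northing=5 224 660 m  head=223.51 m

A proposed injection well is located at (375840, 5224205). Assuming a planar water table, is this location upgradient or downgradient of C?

With h = a·x + b·y + c and A as origin, the differences give:
  (-410)·a + 0·b = -0.21
  (-215)·a + 15·b = -0.10
Eliminate b (×15 and ×0, subtract): -6150·a = -3.150 → a = ∂h/∂x = +0.0005122
Back-substitute: b = ∂h/∂y = +0.0006748.
Head at (375840, 5224205) = 223.61 + (+0.0005122)·(-620) + (+0.0006748)·(-440) = 223.00 m.
That is lower than the 223.51 m at C, so the point is downgradient.

downgradient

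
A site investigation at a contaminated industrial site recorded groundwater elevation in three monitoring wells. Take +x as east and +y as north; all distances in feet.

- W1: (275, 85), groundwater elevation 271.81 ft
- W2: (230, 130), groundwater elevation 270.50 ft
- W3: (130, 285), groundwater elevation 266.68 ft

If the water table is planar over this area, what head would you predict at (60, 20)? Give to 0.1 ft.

Taking W1 as reference: W2−W1 = (-45, 45, -1.31); W3−W1 = (-145, 200, -5.13).
Solve a·Δx + b·Δy = Δh: det = (-45)·200 − (-145)·45 = -2475.
∂h/∂x = [(-1.31)·200 − (-5.13)·45] / -2475 = +0.01259
∂h/∂y = [(-45)·(-5.13) − (-145)·(-1.31)] / -2475 = -0.01653
h(60, 20) = 271.81 + (+0.01259)·(-215) + (-0.01653)·(-65) = 271.81 -2.706 +1.074 = 270.178 ft.

270.2 ft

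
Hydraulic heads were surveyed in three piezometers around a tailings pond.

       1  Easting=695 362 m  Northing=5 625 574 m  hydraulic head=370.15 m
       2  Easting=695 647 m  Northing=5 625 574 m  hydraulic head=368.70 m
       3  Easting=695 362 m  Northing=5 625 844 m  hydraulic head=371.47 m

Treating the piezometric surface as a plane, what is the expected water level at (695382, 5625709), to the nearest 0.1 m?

370.7 m

∂h/∂x = (368.70 − 370.15) / (695647 − 695362) = -0.005088
∂h/∂y = (371.47 − 370.15) / (5625844 − 5625574) = +0.004889
h(695382, 5625709) = 370.15 + (-0.005088)·(20) + (+0.004889)·(135) = 370.15 -0.102 +0.660 = 370.708 m.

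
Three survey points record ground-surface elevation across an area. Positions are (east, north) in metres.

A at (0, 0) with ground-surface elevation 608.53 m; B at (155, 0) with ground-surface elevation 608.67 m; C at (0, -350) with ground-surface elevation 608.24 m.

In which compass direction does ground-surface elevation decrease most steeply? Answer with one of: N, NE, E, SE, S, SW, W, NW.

∂z/∂x = (608.67 − 608.53) / (155 − 0) = +0.0009032
∂z/∂y = (608.24 − 608.53) / (-350 − 0) = +0.0008286
Steepest decrease is along −∇f = (-0.0009032 E, -0.0008286 N) → southwest.

SW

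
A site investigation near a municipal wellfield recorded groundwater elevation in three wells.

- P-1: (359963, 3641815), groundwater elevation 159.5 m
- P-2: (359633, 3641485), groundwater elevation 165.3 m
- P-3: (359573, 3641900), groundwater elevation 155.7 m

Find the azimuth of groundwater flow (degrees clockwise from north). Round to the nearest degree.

Taking P-1 as reference: P-2−P-1 = (-330, -330, +5.8); P-3−P-1 = (-390, 85, -3.8).
Solve a·Δx + b·Δy = Δh: det = (-330)·85 − (-390)·(-330) = -156750.
∂h/∂x = [(+5.8)·85 − (-3.8)·(-330)] / -156750 = +0.004855
∂h/∂y = [(-330)·(-3.8) − (-390)·(+5.8)] / -156750 = -0.02243
Flow direction (−∇h) has components (-0.004855 E, +0.02243 N).
Azimuth = atan2(E, N) = atan2(-0.004855, +0.02243) = 347.8° ≈ 348°.

348°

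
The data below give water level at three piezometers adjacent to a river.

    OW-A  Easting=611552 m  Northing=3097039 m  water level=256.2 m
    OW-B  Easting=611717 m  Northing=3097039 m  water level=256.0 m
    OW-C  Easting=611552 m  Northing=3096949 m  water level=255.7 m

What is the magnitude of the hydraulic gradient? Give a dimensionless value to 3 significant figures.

∂h/∂x = (256.0 − 256.2) / (611717 − 611552) = -0.001212
∂h/∂y = (255.7 − 256.2) / (3096949 − 3097039) = +0.005556
|∇h| = √(-0.001212² + 0.005556²) = 0.005687

0.00569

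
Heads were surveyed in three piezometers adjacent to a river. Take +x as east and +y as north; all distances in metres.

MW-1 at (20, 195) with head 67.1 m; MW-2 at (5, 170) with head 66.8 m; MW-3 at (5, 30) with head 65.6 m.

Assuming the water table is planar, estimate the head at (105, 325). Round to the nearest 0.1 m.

With h = a·x + b·y + c and MW-1 as origin, the differences give:
  (-15)·a + (-25)·b = -0.3
  (-15)·a + (-165)·b = -1.5
Eliminate b (×(-165) and ×(-25), subtract): 2100·a = 12.00 → a = ∂h/∂x = +0.005714
Back-substitute: b = ∂h/∂y = +0.008571.
h(105, 325) = 67.1 + (+0.005714)·(85) + (+0.008571)·(130) = 67.1 +0.486 +1.114 = 68.700 m.

68.7 m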